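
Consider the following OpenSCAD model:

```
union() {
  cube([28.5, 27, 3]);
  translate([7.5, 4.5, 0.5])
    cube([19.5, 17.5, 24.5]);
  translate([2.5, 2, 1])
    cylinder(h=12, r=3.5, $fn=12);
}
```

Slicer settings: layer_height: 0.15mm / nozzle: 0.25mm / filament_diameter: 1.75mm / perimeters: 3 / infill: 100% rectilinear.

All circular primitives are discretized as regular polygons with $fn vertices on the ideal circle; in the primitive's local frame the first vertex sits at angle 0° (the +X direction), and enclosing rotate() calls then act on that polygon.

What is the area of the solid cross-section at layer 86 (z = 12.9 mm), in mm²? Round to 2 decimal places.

378.00 mm²

At z = 12.9 mm: the cube is absent (z outside [0, 3]); the cube at (7.5, 4.5) (footprint 19.5×17.5) is included at this height (area 341.25 mm²); the r=3.5 cylinder at (2.5, 2) contributes a regular 12-gon of circumradius 3.5 (area = (12/2)·3.500²·sin(360°/12) = 36.75 mm²); Merging all regions: the 2 present regions are separate (no shared area or edge), so areas and boundary lengths simply add and each stays a separate island — area = 378.00 mm². Overall, the cross-section has 2 separate islands. Net area = 378.00 mm².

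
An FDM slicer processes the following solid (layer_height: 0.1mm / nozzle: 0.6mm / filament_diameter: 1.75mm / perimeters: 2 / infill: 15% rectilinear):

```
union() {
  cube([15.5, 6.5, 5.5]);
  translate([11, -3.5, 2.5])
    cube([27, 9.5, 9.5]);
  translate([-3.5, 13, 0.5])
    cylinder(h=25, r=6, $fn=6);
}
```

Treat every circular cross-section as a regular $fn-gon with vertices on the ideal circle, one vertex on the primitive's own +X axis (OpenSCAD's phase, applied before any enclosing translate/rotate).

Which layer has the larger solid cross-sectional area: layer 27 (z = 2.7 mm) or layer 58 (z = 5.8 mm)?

Layer 27 (z = 2.7): the 15.5×6.5 cube contributes its full rectangle (area 100.75 mm²); the 27×9.5 cube at (11, -3.5) contributes its full rectangle (area 256.50 mm²); the r=6 cylinder at (-3.5, 13) gives a regular 6-gon of circumradius 6 (constant along its height) (area = (6/2)·6.000²·sin(360°/6) = 93.53 mm²); Merging all regions: the regions partially overlap — summed areas 450.78 mm² minus the doubly-counted overlap 27.00 mm² gives 423.78 mm² — area = 423.78 mm². So its area = 423.78 mm². Layer 58 (z = 5.8): the cube does not reach this height (z outside [0, 5.5]); the cube at (11, -3.5) (footprint 27×9.5) is included at this height (area 256.50 mm²); the r=6 cylinder at (-3.5, 13) gives a regular 6-gon of circumradius 6 (constant along its height) (area = (6/2)·6.000²·sin(360°/6) = 93.53 mm²); Combining (union): the 2 present regions are separate (no shared area or edge), so areas and boundary lengths simply add and each stays a separate island — area = 350.03 mm². So its area = 350.03 mm². Layer 27 is larger (423.78 vs 350.03 mm²).

layer 27 (z = 2.7 mm)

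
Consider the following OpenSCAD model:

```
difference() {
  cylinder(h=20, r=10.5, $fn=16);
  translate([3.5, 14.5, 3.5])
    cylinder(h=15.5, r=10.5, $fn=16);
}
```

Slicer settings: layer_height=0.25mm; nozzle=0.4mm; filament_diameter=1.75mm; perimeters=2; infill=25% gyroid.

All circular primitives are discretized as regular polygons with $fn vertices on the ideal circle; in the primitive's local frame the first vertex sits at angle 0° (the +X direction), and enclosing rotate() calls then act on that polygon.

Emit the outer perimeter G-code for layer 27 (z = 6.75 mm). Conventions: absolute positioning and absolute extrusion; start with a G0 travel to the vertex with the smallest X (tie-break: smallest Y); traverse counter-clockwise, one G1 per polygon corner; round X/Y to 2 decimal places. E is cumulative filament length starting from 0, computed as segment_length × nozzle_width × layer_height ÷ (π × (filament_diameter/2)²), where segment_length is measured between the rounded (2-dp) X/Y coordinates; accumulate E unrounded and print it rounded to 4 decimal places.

G0 X-10.50 Y0.00 Z6.75
G1 X-9.70 Y-4.02 E0.1704
G1 X-7.42 Y-7.42 E0.3406
G1 X-4.02 Y-9.70 E0.5108
G1 X0.00 Y-10.50 E0.6812
G1 X4.02 Y-9.70 E0.8516
G1 X7.42 Y-7.42 E1.0218
G1 X9.70 Y-4.02 E1.1920
G1 X10.50 Y0.00 E1.3624
G1 X9.70 Y4.02 E1.5328
G1 X8.67 Y5.57 E1.6102
G1 X7.52 Y4.80 E1.6677
G1 X3.50 Y4.00 E1.8382
G1 X-0.52 Y4.80 E2.0086
G1 X-3.92 Y7.08 E2.1788
G1 X-5.17 Y8.93 E2.2716
G1 X-7.42 Y7.42 E2.3842
G1 X-9.70 Y4.02 E2.5544
G1 X-10.50 Y0.00 E2.7248

At z = 6.75 mm: the r=10.5 cylinder contributes a regular 16-gon of circumradius 10.5; the cylinder at (3.5, 14.5): section is a regular 16-gon, circumradius r=10.5; Subtracting the remaining from the first: starting from the r=10.5 cylinder, the r=10.5 cylinder at (3.5, 14.5) partially overlaps it — only the 57.63 mm² overlap (of its 337.53 mm²) is removed, clipping the outline — 1 connected region. The outline is a single polygon with 18 vertices. Extrusion per mm of travel: 0.4 × 0.25 / (π × 0.875²) = 0.041575. Accumulating E over each segment gives final E = 2.7248.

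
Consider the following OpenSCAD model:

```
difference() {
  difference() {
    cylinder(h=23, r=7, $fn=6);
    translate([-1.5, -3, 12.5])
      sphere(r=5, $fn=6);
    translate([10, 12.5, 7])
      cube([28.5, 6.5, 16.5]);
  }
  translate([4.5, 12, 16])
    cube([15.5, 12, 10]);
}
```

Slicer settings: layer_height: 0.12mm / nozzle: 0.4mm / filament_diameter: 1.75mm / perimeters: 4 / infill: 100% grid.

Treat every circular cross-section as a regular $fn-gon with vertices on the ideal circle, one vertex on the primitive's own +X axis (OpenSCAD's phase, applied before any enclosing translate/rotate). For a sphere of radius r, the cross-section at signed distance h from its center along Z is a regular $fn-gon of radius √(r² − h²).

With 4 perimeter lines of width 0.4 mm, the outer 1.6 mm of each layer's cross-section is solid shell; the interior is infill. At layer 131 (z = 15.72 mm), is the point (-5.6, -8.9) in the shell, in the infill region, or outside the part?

At z = 15.72 mm: the r=7 cylinder gives a regular 6-gon of circumradius 7 (constant along its height); the sphere at (-1.5, -3): section is a regular 6-gon, circumradius = √(r²−h²) = √(5²−3.22²) = 3.825; the 28.5×6.5 cube at (10, 12.5) contributes its full rectangle; Taking the first minus the rest: starting from the r=7 cylinder, the r=5 sphere at (-1.5, -3) partially overlaps it — only the 36.84 mm² overlap (of its 38.01 mm²) is removed, clipping the outline; the 28.5×6.5 cube at (10, 12.5) misses the remaining region (no effect) — 1 connected region; the cube at (4.5, 12) is not intersected at this z (z outside [16, 26]); After the difference (first − rest): none of the subtracted shapes is present at this height, so that combined region is unchanged — 1 connected region. Overall, the cross-section is a single solid region. The nearest boundary edge runs (-3.41, 0.31)→(-5.30, -2.95); distance from the point to it = 5.96 mm. The point is not inside any of the regions above, so it lies outside the cross-section (5.96 mm from the nearest boundary).

outside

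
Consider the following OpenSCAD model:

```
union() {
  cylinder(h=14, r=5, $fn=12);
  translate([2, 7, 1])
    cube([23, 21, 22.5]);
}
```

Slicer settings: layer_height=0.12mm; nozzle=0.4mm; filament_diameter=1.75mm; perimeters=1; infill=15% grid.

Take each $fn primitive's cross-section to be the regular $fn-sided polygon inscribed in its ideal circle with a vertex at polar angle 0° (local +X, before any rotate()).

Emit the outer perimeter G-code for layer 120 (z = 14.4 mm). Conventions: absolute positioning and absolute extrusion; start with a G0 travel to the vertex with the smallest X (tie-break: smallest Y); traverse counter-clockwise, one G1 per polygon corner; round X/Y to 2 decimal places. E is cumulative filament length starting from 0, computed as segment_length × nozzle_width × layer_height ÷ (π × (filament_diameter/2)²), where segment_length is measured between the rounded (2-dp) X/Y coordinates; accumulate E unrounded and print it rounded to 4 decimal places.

At z = 14.4 mm: the cylinder is absent (z outside [0, 14]); the 23×21 cube at (2, 7) contributes its full rectangle; Merging all regions: only the 23×21 cube at (2, 7) is present, so the union is just that shape — 1 connected region. The outline is a single polygon with 4 vertices. Extrusion per mm of travel: 0.4 × 0.12 / (π × 0.875²) = 0.019956. Accumulating E over each segment gives final E = 1.7561.

G0 X2.00 Y7.00 Z14.40
G1 X25.00 Y7.00 E0.4590
G1 X25.00 Y28.00 E0.8781
G1 X2.00 Y28.00 E1.3371
G1 X2.00 Y7.00 E1.7561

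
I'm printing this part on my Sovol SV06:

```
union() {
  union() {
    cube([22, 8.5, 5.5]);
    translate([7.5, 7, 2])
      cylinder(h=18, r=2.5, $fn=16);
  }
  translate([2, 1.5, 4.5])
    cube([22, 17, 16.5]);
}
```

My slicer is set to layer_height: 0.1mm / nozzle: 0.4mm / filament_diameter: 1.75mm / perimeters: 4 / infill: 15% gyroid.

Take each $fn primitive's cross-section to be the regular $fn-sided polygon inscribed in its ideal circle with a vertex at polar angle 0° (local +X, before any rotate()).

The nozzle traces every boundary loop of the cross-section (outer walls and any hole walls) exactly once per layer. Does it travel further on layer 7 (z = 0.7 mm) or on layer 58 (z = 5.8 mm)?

layer 58 (z = 5.8 mm)

Layer 7 (z = 0.7): the cube is present — its section is the full 22×8.5 rectangle (perimeter 61.00 mm); the cylinder at (7.5, 7) is not intersected at this z (z outside [2, 20]); Combining (union): only the 22×8.5 cube is present, so the union is just that shape — boundary = 61.00 mm; the cube at (2, 1.5) is absent (z outside [4.5, 21]); Taking the union: only that combined region is present, so the union is just that shape — boundary = 61.00 mm. So its perimeter = 61.00 mm. Layer 58 (z = 5.8): the cube does not reach this height (z outside [0, 5.5]); the r=2.5 cylinder at (7.5, 7) gives a regular 16-gon of circumradius 2.5 (constant along its height) (perimeter = 2·16·2.500·sin(180°/16) = 15.61 mm); Merging all regions: only the r=2.5 cylinder at (7.5, 7) is present, so the union is just that shape — boundary = 15.61 mm; the 22×17 cube at (2, 1.5) contributes its full rectangle (perimeter 78.00 mm); Merging all regions: that combined region lies entirely inside the 22×17 cube at (2, 1.5), so the union is just the 22×17 cube at (2, 1.5) — boundary = 78.00 mm. So its perimeter = 78.00 mm. Layer 58 is larger (78.00 vs 61.00 mm).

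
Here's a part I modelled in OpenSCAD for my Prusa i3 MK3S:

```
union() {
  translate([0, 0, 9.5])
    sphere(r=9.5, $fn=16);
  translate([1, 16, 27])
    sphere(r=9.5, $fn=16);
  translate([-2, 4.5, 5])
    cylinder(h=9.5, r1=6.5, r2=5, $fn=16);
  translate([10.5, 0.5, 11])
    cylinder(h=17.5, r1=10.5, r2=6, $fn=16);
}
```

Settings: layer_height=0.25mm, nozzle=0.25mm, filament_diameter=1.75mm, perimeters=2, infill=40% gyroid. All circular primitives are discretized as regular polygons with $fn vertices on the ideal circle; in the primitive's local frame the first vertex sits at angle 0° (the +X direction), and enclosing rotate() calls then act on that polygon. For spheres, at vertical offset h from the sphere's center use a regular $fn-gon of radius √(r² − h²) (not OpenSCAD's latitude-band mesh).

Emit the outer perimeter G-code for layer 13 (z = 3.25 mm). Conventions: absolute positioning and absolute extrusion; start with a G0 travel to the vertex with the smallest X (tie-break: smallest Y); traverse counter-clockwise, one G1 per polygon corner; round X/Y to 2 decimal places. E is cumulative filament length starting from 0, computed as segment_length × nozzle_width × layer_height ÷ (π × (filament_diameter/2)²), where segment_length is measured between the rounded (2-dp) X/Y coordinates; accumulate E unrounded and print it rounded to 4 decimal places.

At z = 3.25 mm: the sphere: section is a regular 16-gon, circumradius = √(r²−h²) = √(9.5²−6.25²) = 7.155; the sphere at (1, 16) does not reach this height (|z−center|=23.750 > r=9.5); the cone at (-2, 4.5) does not reach this height (z outside [5, 14.5]); the cone at (10.5, 0.5) is not intersected at this z (z outside [11, 28.5]); Merging all regions: only the r=9.5 sphere is present, so the union is just that shape — 1 connected region. The outline is a single polygon with 16 vertices. Extrusion per mm of travel: 0.25 × 0.25 / (π × 0.875²) = 0.025984. Accumulating E over each segment gives final E = 1.1605.

G0 X-7.15 Y0.00 Z3.25
G1 X-6.61 Y-2.74 E0.0726
G1 X-5.06 Y-5.06 E0.1451
G1 X-2.74 Y-6.61 E0.2176
G1 X0.00 Y-7.15 E0.2901
G1 X2.74 Y-6.61 E0.3627
G1 X5.06 Y-5.06 E0.4352
G1 X6.61 Y-2.74 E0.5077
G1 X7.15 Y0.00 E0.5803
G1 X6.61 Y2.74 E0.6528
G1 X5.06 Y5.06 E0.7253
G1 X2.74 Y6.61 E0.7978
G1 X0.00 Y7.15 E0.8704
G1 X-2.74 Y6.61 E0.9430
G1 X-5.06 Y5.06 E1.0155
G1 X-6.61 Y2.74 E1.0880
G1 X-7.15 Y0.00 E1.1605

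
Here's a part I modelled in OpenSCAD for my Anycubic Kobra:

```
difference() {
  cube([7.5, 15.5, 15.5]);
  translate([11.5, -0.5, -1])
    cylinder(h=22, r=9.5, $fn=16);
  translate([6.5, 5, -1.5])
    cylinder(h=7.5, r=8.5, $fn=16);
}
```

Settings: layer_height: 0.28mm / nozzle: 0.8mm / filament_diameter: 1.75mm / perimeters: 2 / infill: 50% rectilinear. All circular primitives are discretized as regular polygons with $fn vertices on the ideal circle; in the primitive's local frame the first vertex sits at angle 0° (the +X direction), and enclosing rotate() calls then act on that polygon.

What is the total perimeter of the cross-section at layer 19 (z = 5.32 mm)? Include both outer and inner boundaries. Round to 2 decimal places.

At z = 5.32 mm: the 7.5×15.5 cube contributes its full rectangle (perimeter 46.00 mm); the cylinder at (11.5, -0.5): section is a regular 16-gon, circumradius r=9.5 (perimeter = 2·16·9.500·sin(180°/16) = 59.31 mm); the cylinder at (6.5, 5): section is a regular 16-gon, circumradius r=8.5 (perimeter = 2·16·8.500·sin(180°/16) = 53.06 mm); After the difference (first − rest): starting from the 7.5×15.5 cube, the r=9.5 cylinder at (11.5, -0.5) partially overlaps it — only the 29.97 mm² overlap (of its 276.30 mm²) is removed, clipping the outline; the r=8.5 cylinder at (6.5, 5) partially overlaps it — only the 64.40 mm² overlap (of its 221.19 mm²) is removed, clipping the outline — boundary = 23.46 mm. Overall, the cross-section is a single solid region. Total boundary length (outer) = 23.46 mm.

23.46 mm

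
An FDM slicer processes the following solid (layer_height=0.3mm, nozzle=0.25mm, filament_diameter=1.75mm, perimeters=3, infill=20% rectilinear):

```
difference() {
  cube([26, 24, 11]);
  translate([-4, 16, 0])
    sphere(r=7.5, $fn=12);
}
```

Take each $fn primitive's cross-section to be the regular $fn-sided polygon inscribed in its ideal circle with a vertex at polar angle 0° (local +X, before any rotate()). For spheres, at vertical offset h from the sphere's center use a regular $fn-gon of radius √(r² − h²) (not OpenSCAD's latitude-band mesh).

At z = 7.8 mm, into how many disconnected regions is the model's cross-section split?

At z = 7.8 mm: the cube (footprint 26×24) is included at this height; the sphere at (-4, 16) is not intersected at this z (|z−center|=7.800 > r=7.5); Subtracting the remaining from the first: none of the subtracted shapes is present at this height, so the 26×24 cube is unchanged — 1 connected region. The result has 1 disconnected region.

1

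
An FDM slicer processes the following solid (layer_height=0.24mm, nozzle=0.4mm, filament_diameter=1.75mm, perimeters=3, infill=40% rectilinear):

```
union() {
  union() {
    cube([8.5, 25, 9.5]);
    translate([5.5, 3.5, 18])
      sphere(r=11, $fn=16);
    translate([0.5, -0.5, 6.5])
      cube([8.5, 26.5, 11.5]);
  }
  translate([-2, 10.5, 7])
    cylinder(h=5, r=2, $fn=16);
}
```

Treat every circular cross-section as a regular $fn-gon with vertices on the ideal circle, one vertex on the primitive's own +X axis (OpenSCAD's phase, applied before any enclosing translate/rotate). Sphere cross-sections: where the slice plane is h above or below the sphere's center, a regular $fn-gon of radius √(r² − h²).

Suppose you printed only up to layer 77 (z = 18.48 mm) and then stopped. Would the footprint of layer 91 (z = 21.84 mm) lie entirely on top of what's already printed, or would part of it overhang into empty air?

Compare the two slices. At z = 18.48: the cube does not reach this height (z outside [0, 9.5]); the r=11 sphere at (5.5, 3.5) contributes a regular 16-gon of circumradius √(11²−0.48²) = 10.990 (area = (16/2)·10.990²·sin(360°/16) = 369.73 mm²); the cube at (0.5, -0.5) does not reach this height (z outside [6.5, 18]); Combining (union): only the r=11 sphere at (5.5, 3.5) is present, so the union is just that shape — area = 369.73 mm²; the cylinder at (-2, 10.5) does not reach this height (z outside [7, 12]); Combining (union): only the result so far is present, so the union is just that shape — area = 369.73 mm². At z = 21.84: the cube does not reach this height (z outside [0, 9.5]); the r=11 sphere at (5.5, 3.5) contributes a regular 16-gon of circumradius √(11²−3.84²) = 10.308 (area = (16/2)·10.308²·sin(360°/16) = 325.29 mm²); the cube at (0.5, -0.5) does not reach this height (z outside [6.5, 18]); Combining (union): only the r=11 sphere at (5.5, 3.5) is present, so the union is just that shape — area = 325.29 mm²; the cylinder at (-2, 10.5) is not intersected at this z (z outside [7, 12]); Combining (union): only that combined region is present, so the union is just that shape — area = 325.29 mm². Checking containment: the cross-section at z = 21.84 is a subset of the cross-section at z = 18.48.

entirely on top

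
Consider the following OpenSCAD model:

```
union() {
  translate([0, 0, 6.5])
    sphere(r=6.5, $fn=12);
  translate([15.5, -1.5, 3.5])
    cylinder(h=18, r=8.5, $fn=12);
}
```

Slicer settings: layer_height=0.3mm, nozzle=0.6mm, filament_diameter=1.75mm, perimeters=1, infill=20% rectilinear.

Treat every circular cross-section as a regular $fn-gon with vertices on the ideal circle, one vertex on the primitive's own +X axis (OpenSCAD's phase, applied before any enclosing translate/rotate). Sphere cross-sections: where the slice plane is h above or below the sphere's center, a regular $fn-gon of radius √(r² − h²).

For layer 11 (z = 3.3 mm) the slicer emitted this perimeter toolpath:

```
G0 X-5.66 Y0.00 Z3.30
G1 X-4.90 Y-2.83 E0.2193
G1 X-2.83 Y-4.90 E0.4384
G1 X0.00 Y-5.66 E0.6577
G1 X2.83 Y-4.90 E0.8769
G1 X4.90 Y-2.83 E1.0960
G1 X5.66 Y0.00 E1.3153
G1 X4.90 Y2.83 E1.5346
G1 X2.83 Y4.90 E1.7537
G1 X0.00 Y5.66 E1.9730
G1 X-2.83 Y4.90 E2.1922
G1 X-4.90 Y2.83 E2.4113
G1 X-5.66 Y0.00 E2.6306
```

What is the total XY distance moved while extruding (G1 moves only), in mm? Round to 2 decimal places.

Sum the Euclidean lengths of each G1 segment: total = 35.15 mm.

35.15 mm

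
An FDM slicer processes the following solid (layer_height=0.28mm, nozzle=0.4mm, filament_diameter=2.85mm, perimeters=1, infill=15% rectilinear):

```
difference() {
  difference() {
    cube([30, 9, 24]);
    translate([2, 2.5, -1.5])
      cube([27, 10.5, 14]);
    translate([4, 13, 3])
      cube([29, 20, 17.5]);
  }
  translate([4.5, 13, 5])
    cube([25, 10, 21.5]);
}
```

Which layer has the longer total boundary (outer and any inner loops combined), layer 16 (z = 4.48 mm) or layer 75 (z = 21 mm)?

Layer 16 (z = 4.48): the cube is present — its section is the full 30×9 rectangle (perimeter 78.00 mm); the cube at (2, 2.5) is present — its section is the full 27×10.5 rectangle (perimeter 75.00 mm); the cube at (4, 13) is present — its section is the full 29×20 rectangle (perimeter 98.00 mm); Subtracting the remaining from the first: starting from the 30×9 cube, the 27×10.5 cube at (2, 2.5) partially overlaps it — only the 175.50 mm² overlap (of its 283.50 mm²) is removed, clipping the outline; the 29×20 cube at (4, 13) misses the remaining region (no effect) — boundary = 91.00 mm; the cube at (4.5, 13) is absent (z outside [5, 26.5]); Taking the first minus the rest: none of the subtracted shapes is present at this height, so that combined region is unchanged — boundary = 91.00 mm. So its perimeter = 91.00 mm. Layer 75 (z = 21): the cube is present — its section is the full 30×9 rectangle (perimeter 78.00 mm); the cube at (2, 2.5) does not reach this height (z outside [-1.5, 12.5]); the cube at (4, 13) is absent (z outside [3, 20.5]); After the difference (first − rest): none of the subtracted shapes is present at this height, so the 30×9 cube is unchanged — boundary = 78.00 mm; the cube at (4.5, 13) is present — its section is the full 25×10 rectangle (perimeter 70.00 mm); After the difference (first − rest): starting from the result so far, the 25×10 cube at (4.5, 13) misses the remaining region (no effect) — boundary = 78.00 mm. So its perimeter = 78.00 mm. Layer 16 is larger (91.00 vs 78.00 mm).

layer 16 (z = 4.48 mm)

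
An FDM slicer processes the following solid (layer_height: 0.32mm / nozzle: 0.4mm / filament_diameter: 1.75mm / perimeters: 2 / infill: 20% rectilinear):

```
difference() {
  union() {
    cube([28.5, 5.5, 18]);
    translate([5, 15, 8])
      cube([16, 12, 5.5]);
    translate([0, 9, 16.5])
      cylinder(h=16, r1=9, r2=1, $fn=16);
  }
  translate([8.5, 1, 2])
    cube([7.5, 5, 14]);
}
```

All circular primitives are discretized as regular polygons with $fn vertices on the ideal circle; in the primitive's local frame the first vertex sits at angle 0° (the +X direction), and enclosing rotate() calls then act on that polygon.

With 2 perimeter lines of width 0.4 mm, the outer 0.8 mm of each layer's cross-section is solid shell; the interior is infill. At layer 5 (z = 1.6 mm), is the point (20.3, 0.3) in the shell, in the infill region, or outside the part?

At z = 1.6 mm: the 28.5×5.5 cube contributes its full rectangle; the cube at (5, 15) does not reach this height (z outside [8, 13.5]); the cone at (0, 9) is not intersected at this z (z outside [16.5, 32.5]); Combining (union): only the 28.5×5.5 cube is present, so the union is just that shape — 1 connected region; the cube at (8.5, 1) does not reach this height (z outside [2, 16]); After the difference (first − rest): none of the subtracted shapes is present at this height, so the result so far is unchanged — 1 connected region. Overall, the cross-section is a single solid region. The nearest boundary edge runs (0.00, 0.00)→(28.50, 0.00); distance from the point to it = 0.30 mm. The point is inside the cross-section, 0.30 mm from the nearest boundary — within the 0.8 mm shell band (2 × 0.4).

shell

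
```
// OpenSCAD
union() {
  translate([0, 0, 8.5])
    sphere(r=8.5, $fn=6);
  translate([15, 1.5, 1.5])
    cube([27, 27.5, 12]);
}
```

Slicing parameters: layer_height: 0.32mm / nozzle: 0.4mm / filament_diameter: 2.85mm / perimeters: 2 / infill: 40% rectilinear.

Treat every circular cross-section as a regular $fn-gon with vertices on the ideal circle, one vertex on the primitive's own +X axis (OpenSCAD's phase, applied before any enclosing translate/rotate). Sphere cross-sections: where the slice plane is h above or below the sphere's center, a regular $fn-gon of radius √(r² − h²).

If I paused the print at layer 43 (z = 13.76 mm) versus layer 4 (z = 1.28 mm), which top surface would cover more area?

layer 43 (z = 13.76 mm)

Layer 43 (z = 13.76): the sphere: section is a regular 6-gon, circumradius = √(r²−h²) = √(8.5²−5.26²) = 6.677 (area = (6/2)·6.677²·sin(360°/6) = 115.83 mm²); the cube at (15, 1.5) is not intersected at this z (z outside [1.5, 13.5]); Combining (union): only the r=8.5 sphere is present, so the union is just that shape — area = 115.83 mm². So its area = 115.83 mm². Layer 4 (z = 1.28): the sphere: section is a regular 6-gon, circumradius = √(r²−h²) = √(8.5²−7.22²) = 4.486 (area = (6/2)·4.486²·sin(360°/6) = 52.28 mm²); the cube at (15, 1.5) is absent (z outside [1.5, 13.5]); Merging all regions: only the r=8.5 sphere is present, so the union is just that shape — area = 52.28 mm². So its area = 52.28 mm². Layer 43 is larger (115.83 vs 52.28 mm²).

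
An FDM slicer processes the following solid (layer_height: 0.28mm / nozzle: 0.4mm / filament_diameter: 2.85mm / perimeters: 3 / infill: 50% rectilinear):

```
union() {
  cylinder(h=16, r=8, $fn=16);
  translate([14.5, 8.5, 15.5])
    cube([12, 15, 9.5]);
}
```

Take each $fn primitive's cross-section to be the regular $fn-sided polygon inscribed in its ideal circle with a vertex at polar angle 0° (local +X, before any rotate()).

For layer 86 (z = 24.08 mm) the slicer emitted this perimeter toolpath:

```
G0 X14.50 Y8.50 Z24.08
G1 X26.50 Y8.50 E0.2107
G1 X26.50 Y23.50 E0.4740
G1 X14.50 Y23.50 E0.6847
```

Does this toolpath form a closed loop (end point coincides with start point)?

no

Start point (G0): (14.50, 8.50). End point (last G1): the path does not return to the start — open.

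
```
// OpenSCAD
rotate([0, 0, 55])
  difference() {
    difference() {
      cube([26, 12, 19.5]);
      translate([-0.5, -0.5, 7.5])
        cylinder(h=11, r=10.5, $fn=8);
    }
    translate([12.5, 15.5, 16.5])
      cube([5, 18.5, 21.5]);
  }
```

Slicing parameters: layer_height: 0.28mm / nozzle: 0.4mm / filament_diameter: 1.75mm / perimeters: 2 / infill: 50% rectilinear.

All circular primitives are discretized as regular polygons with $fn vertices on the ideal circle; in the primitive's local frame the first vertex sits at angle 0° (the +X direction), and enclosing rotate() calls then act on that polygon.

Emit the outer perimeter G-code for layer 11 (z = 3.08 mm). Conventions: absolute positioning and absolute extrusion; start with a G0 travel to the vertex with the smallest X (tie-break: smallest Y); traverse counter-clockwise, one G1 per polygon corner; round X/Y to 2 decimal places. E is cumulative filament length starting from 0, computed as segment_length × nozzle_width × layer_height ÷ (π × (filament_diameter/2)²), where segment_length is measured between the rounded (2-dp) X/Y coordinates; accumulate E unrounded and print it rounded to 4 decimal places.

At z = 3.08 mm: the cube is present — its section is the full 26×12 rectangle; the cylinder at (-0.5, -0.5) is not intersected at this z (z outside [7.5, 18.5]); Taking the first minus the rest: none of the subtracted shapes is present at this height, so the 26×12 cube is unchanged — 1 connected region; the cube at (12.5, 15.5) is not intersected at this z (z outside [16.5, 38]); After the difference (first − rest): none of the subtracted shapes is present at this height, so the result so far is unchanged — 1 connected region; (rotated 55° about Z; rotation is an isometry so areas/perimeters/island counts are preserved). The outline is a single polygon with 4 vertices. Extrusion per mm of travel: 0.4 × 0.28 / (π × 0.875²) = 0.046564. Accumulating E over each segment gives final E = 3.5387.

G0 X-9.83 Y6.88 Z3.08
G1 X0.00 Y0.00 E0.5587
G1 X14.91 Y21.30 E1.7694
G1 X5.08 Y28.18 E2.3281
G1 X-9.83 Y6.88 E3.5387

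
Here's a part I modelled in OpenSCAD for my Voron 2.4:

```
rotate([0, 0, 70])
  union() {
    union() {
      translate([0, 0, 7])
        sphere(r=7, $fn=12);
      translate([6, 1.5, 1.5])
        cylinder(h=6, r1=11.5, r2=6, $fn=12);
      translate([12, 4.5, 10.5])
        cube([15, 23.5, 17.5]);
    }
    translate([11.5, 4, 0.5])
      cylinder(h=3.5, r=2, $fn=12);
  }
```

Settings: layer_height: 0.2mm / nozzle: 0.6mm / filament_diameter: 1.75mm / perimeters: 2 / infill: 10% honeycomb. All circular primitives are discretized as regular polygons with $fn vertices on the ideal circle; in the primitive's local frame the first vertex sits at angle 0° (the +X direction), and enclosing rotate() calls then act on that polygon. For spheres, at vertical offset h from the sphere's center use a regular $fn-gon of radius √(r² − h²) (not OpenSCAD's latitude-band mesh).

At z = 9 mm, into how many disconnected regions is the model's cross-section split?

At z = 9 mm: the r=7 sphere slices to a regular 12-gon of circumradius 6.708 (√(r²−h²) with h=2 from center); the cone at (6, 1.5) is not intersected at this z (z outside [1.5, 7.5]); the cube at (12, 4.5) is absent (z outside [10.5, 28]); Merging all regions: only the r=7 sphere is present, so the union is just that shape — 1 connected region; the cylinder at (11.5, 4) is not intersected at this z (z outside [0.5, 4]); Taking the union: only the result so far is present, so the union is just that shape — 1 connected region; (rotated 70° about Z; rotation is an isometry so areas/perimeters/island counts are preserved). The result has 1 disconnected region.

1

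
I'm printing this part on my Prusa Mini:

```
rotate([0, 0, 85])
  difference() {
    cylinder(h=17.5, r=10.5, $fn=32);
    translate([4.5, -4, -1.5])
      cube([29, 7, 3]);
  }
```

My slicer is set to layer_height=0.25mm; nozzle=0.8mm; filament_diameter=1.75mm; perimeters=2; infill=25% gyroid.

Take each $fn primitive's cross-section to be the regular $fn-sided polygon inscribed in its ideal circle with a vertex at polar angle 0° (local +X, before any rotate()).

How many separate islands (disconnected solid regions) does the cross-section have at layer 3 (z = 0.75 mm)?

At z = 0.75 mm: the r=10.5 cylinder gives a regular 32-gon of circumradius 10.5 (constant along its height); the 29×7 cube at (4.5, -4) contributes its full rectangle; Taking the first minus the rest: starting from the r=10.5 cylinder, the 29×7 cube at (4.5, -4) partially overlaps it — only the 40.29 mm² overlap (of its 203.00 mm²) is removed, clipping the outline — 1 connected region; (whole slice rotated 85° about Z — lengths, areas and connectivity unchanged). Overall, the cross-section is a single solid region. Island count = 1.

1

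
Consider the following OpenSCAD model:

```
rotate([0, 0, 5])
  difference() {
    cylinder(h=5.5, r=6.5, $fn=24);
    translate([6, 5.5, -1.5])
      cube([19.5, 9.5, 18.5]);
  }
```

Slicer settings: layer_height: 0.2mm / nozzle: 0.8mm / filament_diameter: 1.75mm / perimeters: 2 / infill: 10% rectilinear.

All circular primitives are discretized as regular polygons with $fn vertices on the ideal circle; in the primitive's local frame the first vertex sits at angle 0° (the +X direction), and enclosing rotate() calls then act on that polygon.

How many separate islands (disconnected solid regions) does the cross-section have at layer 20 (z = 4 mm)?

1

At z = 4 mm: the r=6.5 cylinder gives a regular 24-gon of circumradius 6.5 (constant along its height); the cube at (6, 5.5) (footprint 19.5×9.5) is included at this height; After the difference (first − rest): starting from the r=6.5 cylinder, the 19.5×9.5 cube at (6, 5.5) misses the remaining region (no effect) — 1 connected region; (rotated 5° about Z; rotation is an isometry so areas/perimeters/island counts are preserved). Overall, the cross-section is a single solid region. Island count = 1.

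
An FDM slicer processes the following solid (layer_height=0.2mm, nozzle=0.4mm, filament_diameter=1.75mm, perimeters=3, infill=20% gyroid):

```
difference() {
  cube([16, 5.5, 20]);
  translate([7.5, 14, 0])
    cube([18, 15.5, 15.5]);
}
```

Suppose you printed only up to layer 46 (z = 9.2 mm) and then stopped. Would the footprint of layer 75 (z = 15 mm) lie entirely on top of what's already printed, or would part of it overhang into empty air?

Compare the two slices. At z = 9.2: the 16×5.5 cube contributes its full rectangle (area 88.00 mm²); the 18×15.5 cube at (7.5, 14) contributes its full rectangle (area 279.00 mm²); After the difference (first − rest): starting from the 16×5.5 cube (88.00 mm²), the 18×15.5 cube at (7.5, 14) misses the remaining region (no effect) — area = 88.00 mm². At z = 15: the cube is present — its section is the full 16×5.5 rectangle (area 88.00 mm²); the cube at (7.5, 14) is present — its section is the full 18×15.5 rectangle (area 279.00 mm²); Subtracting the remaining from the first: starting from the 16×5.5 cube (88.00 mm²), the 18×15.5 cube at (7.5, 14) misses the remaining region (no effect) — area = 88.00 mm². Checking containment: the cross-section at z = 15 is a subset of the cross-section at z = 9.2.

entirely on top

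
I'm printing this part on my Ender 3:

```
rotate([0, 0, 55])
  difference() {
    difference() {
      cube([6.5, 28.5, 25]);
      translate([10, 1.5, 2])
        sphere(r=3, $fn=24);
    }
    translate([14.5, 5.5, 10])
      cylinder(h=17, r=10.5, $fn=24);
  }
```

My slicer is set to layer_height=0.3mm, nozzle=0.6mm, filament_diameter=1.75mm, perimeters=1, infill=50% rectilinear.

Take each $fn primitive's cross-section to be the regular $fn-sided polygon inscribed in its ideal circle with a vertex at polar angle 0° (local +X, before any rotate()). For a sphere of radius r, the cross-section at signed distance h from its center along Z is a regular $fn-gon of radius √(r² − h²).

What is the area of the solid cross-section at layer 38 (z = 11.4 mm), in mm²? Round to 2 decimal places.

163.41 mm²

At z = 11.4 mm: the cube (footprint 6.5×28.5) is included at this height (area 185.25 mm²); the sphere at (10, 1.5) does not reach this height (|z−center|=9.400 > r=3); Taking the first minus the rest: none of the subtracted shapes is present at this height, so the 6.5×28.5 cube is unchanged — area = 185.25 mm²; the r=10.5 cylinder at (14.5, 5.5) contributes a regular 24-gon of circumradius 10.5 (area = (24/2)·10.500²·sin(360°/24) = 342.42 mm²); After the difference (first − rest): starting from that combined region (185.25 mm²), the r=10.5 cylinder at (14.5, 5.5) partially overlaps it — only the 21.84 mm² overlap (of its 342.42 mm²) is removed, clipping the outline — area = 163.41 mm²; (whole slice rotated 55° about Z — lengths, areas and connectivity unchanged). Overall, the cross-section is a single solid region. Net area = 163.41 mm².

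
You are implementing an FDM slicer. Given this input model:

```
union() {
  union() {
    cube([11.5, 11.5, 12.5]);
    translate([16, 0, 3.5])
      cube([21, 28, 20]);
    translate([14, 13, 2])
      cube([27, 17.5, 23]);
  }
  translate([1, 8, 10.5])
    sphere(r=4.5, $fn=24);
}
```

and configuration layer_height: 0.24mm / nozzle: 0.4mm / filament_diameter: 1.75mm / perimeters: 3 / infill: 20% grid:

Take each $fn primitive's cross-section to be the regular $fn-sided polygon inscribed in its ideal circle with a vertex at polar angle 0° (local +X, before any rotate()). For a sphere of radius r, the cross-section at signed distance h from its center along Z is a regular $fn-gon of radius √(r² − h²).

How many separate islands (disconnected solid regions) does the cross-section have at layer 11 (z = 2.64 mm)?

At z = 2.64 mm: the cube is present — its section is the full 11.5×11.5 rectangle; the cube at (16, 0) is not intersected at this z (z outside [3.5, 23.5]); the cube at (14, 13) (footprint 27×17.5) is included at this height; Combining (union): the 2 present regions are separate (no shared area or edge), so areas and boundary lengths simply add and each stays a separate island — 2 connected regions; the sphere at (1, 8) does not reach this height (|z−center|=7.860 > r=4.5); Merging all regions: only that combined region is present, so the union is just that shape — 2 connected regions. Overall, the cross-section has 2 separate islands. Island count = 2.

2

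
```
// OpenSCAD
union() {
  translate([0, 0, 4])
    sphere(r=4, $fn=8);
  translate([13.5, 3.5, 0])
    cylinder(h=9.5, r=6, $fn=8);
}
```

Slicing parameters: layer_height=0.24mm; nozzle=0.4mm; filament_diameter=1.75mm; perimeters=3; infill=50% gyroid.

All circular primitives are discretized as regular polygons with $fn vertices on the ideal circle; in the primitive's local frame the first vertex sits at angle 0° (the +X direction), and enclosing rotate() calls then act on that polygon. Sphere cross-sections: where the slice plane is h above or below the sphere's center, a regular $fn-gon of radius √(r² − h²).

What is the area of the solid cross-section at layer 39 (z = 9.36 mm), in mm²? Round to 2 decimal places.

At z = 9.36 mm: the sphere does not reach this height (|z−center|=5.360 > r=4); the r=6 cylinder at (13.5, 3.5) contributes a regular 8-gon of circumradius 6 (area = (8/2)·6.000²·sin(360°/8) = 101.82 mm²); Merging all regions: only the r=6 cylinder at (13.5, 3.5) is present, so the union is just that shape — area = 101.82 mm². Overall, the cross-section is a single solid region. Net area = 101.82 mm².

101.82 mm²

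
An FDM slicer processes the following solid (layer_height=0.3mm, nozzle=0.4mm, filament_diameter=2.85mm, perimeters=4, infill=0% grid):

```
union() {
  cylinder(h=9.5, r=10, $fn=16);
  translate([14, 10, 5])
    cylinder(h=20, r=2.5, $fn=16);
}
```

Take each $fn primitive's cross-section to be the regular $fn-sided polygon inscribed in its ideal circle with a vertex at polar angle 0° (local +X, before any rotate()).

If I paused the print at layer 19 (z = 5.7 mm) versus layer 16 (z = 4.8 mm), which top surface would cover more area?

Layer 19 (z = 5.7): the r=10 cylinder contributes a regular 16-gon of circumradius 10 (area = (16/2)·10.000²·sin(360°/16) = 306.15 mm²); the cylinder at (14, 10): section is a regular 16-gon, circumradius r=2.5 (area = (16/2)·2.500²·sin(360°/16) = 19.13 mm²); Combining (union): the 2 present regions are separate (no shared area or edge), so areas and boundary lengths simply add and each stays a separate island — area = 325.28 mm². So its area = 325.28 mm². Layer 16 (z = 4.8): the r=10 cylinder contributes a regular 16-gon of circumradius 10 (area = (16/2)·10.000²·sin(360°/16) = 306.15 mm²); the cylinder at (14, 10) is not intersected at this z (z outside [5, 25]); Combining (union): only the r=10 cylinder is present, so the union is just that shape — area = 306.15 mm². So its area = 306.15 mm². Layer 19 is larger (325.28 vs 306.15 mm²).

layer 19 (z = 5.7 mm)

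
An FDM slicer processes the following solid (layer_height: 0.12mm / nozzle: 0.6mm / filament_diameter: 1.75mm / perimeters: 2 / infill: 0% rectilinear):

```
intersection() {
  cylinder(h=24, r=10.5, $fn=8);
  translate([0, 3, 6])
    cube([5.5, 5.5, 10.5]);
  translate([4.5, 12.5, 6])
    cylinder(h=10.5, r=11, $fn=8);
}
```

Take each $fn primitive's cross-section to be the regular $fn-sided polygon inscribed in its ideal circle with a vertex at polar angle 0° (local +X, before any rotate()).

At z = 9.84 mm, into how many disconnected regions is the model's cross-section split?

At z = 9.84 mm: the r=10.5 cylinder gives a regular 8-gon of circumradius 10.5 (constant along its height); the cube at (0, 3) (footprint 5.5×5.5) is included at this height; the r=11 cylinder at (4.5, 12.5) gives a regular 8-gon of circumradius 11 (constant along its height); After intersecting: the 5.5×5.5 cube at (0, 3) partially overlaps the r=10.5 cylinder; clipping to the common part keeps 30.16 mm²; the r=11 cylinder at (4.5, 12.5) partially overlaps the running intersection; clipping to the common part keeps 30.00 mm² — 1 connected region. The result has 1 disconnected region.

1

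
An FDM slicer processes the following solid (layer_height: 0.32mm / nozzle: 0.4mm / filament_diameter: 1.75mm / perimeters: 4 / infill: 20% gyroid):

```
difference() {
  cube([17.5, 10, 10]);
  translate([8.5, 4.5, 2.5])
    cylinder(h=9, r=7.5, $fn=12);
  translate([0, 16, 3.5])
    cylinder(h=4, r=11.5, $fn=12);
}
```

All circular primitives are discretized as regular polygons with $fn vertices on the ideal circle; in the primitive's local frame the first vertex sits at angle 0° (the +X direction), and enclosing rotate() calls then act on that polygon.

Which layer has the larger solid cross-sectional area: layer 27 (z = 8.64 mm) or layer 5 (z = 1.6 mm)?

Layer 27 (z = 8.64): the cube is present — its section is the full 17.5×10 rectangle (area 175.00 mm²); the cylinder at (8.5, 4.5): section is a regular 12-gon, circumradius r=7.5 (area = (12/2)·7.500²·sin(360°/12) = 168.75 mm²); the cylinder at (0, 16) is absent (z outside [3.5, 7.5]); After the difference (first − rest): starting from the 17.5×10 cube (175.00 mm²), the r=7.5 cylinder at (8.5, 4.5) partially overlaps it — only the 133.81 mm² overlap (of its 168.75 mm²) is removed, clipping the outline — area = 41.19 mm². So its area = 41.19 mm². Layer 5 (z = 1.6): the 17.5×10 cube contributes its full rectangle (area 175.00 mm²); the cylinder at (8.5, 4.5) does not reach this height (z outside [2.5, 11.5]); the cylinder at (0, 16) is absent (z outside [3.5, 7.5]); After the difference (first − rest): none of the subtracted shapes is present at this height, so the 17.5×10 cube is unchanged — area = 175.00 mm². So its area = 175.00 mm². Layer 5 is larger (175.00 vs 41.19 mm²).

layer 5 (z = 1.6 mm)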